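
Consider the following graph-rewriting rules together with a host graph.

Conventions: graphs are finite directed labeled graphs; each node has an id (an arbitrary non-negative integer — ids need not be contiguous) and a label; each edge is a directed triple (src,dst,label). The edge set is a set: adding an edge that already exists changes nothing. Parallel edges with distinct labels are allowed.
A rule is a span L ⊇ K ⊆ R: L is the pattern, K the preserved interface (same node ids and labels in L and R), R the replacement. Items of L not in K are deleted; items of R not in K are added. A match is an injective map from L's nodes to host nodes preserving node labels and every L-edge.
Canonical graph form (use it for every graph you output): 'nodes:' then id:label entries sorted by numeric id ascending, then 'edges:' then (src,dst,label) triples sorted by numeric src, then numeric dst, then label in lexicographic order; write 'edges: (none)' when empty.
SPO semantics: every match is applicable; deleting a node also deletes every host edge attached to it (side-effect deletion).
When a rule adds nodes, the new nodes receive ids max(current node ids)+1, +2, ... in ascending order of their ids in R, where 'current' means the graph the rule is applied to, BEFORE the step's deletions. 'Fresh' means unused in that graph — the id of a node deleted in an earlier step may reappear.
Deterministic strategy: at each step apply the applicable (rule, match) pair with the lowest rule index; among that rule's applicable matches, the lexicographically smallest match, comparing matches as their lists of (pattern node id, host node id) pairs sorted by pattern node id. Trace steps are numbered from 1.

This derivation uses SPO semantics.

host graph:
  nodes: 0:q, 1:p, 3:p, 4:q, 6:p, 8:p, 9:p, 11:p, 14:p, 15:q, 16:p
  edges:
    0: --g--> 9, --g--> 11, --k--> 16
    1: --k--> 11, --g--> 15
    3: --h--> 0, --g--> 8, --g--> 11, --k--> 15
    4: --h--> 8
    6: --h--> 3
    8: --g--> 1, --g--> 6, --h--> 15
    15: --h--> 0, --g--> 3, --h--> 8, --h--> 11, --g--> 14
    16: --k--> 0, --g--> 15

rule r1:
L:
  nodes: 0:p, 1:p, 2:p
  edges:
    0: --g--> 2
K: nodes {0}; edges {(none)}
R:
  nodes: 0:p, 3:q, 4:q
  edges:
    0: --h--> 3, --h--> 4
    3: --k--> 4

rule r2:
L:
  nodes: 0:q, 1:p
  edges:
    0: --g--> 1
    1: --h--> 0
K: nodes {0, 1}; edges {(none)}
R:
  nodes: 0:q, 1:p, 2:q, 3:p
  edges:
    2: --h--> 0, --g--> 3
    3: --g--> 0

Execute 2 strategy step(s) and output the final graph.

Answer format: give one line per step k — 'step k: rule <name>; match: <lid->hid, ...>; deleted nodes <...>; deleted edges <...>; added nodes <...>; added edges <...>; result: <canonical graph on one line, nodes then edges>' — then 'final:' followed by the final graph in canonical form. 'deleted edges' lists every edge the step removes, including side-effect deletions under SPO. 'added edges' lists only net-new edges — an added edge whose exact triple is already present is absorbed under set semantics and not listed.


step 1: rule r1; match: 0->3, 1->1, 2->8; deleted nodes 1, 8; deleted edges (1,11,k); (1,15,g); (3,8,g); (4,8,h); (8,1,g); (8,6,g); (8,15,h); (15,8,h); added nodes 17, 18; added edges (3,17,h); (3,18,h); (17,18,k); result: nodes: 0:q, 3:p, 4:q, 6:p, 9:p, 11:p, 14:p, 15:q, 16:p, 17:q, 18:q edges: (0,9,g); (0,11,g); (0,16,k); (3,0,h); (3,11,g); (3,15,k); (3,17,h); (3,18,h); (6,3,h); (15,0,h); (15,3,g); (15,11,h); (15,14,g); (16,0,k); (16,15,g); (17,18,k)
step 2: rule r1; match: 0->3, 1->6, 2->11; deleted nodes 6, 11; deleted edges (0,11,g); (3,11,g); (6,3,h); (15,11,h); added nodes 19, 20; added edges (3,19,h); (3,20,h); (19,20,k); result: nodes: 0:q, 3:p, 4:q, 9:p, 14:p, 15:q, 16:p, 17:q, 18:q, 19:q, 20:q edges: (0,9,g); (0,16,k); (3,0,h); (3,15,k); (3,17,h); (3,18,h); (3,19,h); (3,20,h); (15,0,h); (15,3,g); (15,14,g); (16,0,k); (16,15,g); (17,18,k); (19,20,k)
final:
nodes: 0:q, 3:p, 4:q, 9:p, 14:p, 15:q, 16:p, 17:q, 18:q, 19:q, 20:q
edges: (0,9,g); (0,16,k); (3,0,h); (3,15,k); (3,17,h); (3,18,h); (3,19,h); (3,20,h); (15,0,h); (15,3,g); (15,14,g); (16,0,k); (16,15,g); (17,18,k); (19,20,k)


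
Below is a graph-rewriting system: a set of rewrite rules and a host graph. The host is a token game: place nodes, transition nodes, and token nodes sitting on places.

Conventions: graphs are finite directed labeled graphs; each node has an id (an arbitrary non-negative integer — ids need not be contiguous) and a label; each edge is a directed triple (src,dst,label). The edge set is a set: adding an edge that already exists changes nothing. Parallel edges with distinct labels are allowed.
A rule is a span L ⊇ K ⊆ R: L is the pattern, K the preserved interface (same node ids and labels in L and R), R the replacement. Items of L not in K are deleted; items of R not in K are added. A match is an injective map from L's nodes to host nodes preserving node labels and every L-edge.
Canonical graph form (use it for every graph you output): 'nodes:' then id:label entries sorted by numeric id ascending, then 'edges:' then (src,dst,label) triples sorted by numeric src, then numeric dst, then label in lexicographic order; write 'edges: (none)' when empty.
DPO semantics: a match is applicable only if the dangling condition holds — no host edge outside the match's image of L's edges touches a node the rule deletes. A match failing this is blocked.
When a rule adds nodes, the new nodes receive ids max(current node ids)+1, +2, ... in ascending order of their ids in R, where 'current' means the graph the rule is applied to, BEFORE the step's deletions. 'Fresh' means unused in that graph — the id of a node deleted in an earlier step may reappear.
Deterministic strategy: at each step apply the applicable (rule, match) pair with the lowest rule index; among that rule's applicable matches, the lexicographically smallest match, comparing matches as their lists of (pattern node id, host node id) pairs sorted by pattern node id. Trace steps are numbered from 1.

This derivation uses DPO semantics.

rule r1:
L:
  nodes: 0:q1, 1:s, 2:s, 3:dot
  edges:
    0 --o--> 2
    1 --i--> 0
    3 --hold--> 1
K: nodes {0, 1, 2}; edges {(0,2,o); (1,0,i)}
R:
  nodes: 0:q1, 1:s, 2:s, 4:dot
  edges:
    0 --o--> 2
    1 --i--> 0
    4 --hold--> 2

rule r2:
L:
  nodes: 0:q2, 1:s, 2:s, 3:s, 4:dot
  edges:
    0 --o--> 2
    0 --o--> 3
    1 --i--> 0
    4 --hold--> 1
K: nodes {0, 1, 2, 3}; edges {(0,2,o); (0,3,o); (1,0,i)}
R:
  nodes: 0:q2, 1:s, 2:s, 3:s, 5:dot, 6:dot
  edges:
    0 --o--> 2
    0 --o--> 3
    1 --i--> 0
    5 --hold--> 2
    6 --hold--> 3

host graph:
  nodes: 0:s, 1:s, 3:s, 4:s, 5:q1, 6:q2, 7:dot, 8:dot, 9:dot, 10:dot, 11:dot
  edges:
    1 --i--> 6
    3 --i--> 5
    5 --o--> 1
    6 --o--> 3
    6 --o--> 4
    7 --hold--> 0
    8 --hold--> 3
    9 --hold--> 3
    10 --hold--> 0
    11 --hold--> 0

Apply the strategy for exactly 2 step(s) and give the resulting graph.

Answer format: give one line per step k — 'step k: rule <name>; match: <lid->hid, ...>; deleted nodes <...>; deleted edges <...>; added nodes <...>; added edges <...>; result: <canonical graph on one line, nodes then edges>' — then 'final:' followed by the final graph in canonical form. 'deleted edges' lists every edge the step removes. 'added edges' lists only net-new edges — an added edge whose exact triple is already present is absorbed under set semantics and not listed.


step 1: rule r1; match: 0->5, 1->3, 2->1, 3->8; deleted nodes 8; deleted edges (8,3,hold); added nodes 12; added edges (12,1,hold); result: nodes: 0:s, 1:s, 3:s, 4:s, 5:q1, 6:q2, 7:dot, 9:dot, 10:dot, 11:dot, 12:dot edges: (1,6,i); (3,5,i); (5,1,o); (6,3,o); (6,4,o); (7,0,hold); (9,3,hold); (10,0,hold); (11,0,hold); (12,1,hold)
step 2: rule r1; match: 0->5, 1->3, 2->1, 3->9; deleted nodes 9; deleted edges (9,3,hold); added nodes 13; added edges (13,1,hold); result: nodes: 0:s, 1:s, 3:s, 4:s, 5:q1, 6:q2, 7:dot, 10:dot, 11:dot, 12:dot, 13:dot edges: (1,6,i); (3,5,i); (5,1,o); (6,3,o); (6,4,o); (7,0,hold); (10,0,hold); (11,0,hold); (12,1,hold); (13,1,hold)
final:
nodes: 0:s, 1:s, 3:s, 4:s, 5:q1, 6:q2, 7:dot, 10:dot, 11:dot, 12:dot, 13:dot
edges: (1,6,i); (3,5,i); (5,1,o); (6,3,o); (6,4,o); (7,0,hold); (10,0,hold); (11,0,hold); (12,1,hold); (13,1,hold)


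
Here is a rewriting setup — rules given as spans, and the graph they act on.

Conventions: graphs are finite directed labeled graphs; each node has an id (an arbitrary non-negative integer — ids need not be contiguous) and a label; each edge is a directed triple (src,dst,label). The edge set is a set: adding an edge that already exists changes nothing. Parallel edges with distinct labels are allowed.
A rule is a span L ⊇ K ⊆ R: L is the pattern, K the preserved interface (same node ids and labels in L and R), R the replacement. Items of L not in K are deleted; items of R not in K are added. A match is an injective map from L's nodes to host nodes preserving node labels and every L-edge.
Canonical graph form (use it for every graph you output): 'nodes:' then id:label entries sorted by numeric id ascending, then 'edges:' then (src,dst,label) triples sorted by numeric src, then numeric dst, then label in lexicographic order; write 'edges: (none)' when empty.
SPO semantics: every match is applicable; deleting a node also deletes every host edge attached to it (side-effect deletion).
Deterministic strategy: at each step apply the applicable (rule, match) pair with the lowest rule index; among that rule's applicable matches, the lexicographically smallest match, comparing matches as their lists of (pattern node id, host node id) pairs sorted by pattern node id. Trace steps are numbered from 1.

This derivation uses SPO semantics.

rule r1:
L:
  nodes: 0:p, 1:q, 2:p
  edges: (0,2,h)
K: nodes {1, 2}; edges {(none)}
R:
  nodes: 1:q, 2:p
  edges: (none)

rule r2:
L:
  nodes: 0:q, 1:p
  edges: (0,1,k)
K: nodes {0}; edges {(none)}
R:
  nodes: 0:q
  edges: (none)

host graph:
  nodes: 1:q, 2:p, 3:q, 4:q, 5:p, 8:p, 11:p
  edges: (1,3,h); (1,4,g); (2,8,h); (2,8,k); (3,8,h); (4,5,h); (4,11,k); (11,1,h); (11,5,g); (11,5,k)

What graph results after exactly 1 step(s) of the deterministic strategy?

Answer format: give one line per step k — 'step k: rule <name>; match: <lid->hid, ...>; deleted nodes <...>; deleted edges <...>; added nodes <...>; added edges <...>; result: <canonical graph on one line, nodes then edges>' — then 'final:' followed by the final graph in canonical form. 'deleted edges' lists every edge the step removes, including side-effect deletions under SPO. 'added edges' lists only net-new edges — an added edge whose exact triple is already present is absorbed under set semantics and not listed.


step 1: rule r1; match: 0->2, 1->1, 2->8; deleted nodes 2; deleted edges (2,8,h); (2,8,k); added nodes (none); added edges (none); result: nodes: 1:q, 3:q, 4:q, 5:p, 8:p, 11:p edges: (1,3,h); (1,4,g); (3,8,h); (4,5,h); (4,11,k); (11,1,h); (11,5,g); (11,5,k)
final:
nodes: 1:q, 3:q, 4:q, 5:p, 8:p, 11:p
edges: (1,3,h); (1,4,g); (3,8,h); (4,5,h); (4,11,k); (11,1,h); (11,5,g); (11,5,k)


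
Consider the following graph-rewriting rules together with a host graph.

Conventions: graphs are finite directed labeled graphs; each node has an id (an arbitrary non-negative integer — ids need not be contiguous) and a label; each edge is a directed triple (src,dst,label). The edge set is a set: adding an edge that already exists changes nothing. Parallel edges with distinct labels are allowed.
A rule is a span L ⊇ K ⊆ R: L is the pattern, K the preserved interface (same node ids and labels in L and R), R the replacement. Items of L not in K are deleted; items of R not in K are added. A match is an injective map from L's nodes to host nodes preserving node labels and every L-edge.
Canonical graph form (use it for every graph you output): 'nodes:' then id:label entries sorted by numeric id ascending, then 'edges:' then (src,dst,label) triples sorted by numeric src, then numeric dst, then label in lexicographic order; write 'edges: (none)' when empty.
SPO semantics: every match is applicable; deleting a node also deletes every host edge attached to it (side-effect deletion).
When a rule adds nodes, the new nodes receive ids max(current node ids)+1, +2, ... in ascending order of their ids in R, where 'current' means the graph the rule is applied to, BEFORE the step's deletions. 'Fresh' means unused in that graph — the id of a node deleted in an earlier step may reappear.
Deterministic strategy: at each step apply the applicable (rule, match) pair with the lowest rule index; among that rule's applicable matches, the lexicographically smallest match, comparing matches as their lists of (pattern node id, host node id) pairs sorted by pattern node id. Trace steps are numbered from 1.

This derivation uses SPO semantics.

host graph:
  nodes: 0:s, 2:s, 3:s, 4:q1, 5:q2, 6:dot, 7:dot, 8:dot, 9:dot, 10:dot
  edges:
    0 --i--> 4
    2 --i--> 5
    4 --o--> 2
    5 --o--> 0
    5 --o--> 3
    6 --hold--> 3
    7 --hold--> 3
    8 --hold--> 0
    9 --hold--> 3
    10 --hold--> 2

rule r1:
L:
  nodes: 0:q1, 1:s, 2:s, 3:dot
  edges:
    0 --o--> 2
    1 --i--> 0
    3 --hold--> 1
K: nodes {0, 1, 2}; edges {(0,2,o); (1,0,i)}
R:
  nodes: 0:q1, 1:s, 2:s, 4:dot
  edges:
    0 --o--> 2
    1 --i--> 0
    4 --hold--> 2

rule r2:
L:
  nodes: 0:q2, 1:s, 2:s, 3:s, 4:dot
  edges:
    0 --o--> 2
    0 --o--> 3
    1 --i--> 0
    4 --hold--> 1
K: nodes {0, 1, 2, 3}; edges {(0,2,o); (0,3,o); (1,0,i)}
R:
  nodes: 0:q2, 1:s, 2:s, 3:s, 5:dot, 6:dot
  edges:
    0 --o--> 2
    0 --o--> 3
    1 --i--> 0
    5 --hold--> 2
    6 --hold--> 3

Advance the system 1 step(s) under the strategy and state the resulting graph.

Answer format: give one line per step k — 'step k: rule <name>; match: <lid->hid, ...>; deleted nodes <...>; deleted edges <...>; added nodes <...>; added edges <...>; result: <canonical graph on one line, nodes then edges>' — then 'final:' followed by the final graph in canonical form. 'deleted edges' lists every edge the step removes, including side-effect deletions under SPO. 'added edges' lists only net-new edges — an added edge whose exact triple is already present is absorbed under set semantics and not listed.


step 1: rule r1; match: 0->4, 1->0, 2->2, 3->8; deleted nodes 8; deleted edges (8,0,hold); added nodes 11; added edges (11,2,hold); result: nodes: 0:s, 2:s, 3:s, 4:q1, 5:q2, 6:dot, 7:dot, 9:dot, 10:dot, 11:dot edges: (0,4,i); (2,5,i); (4,2,o); (5,0,o); (5,3,o); (6,3,hold); (7,3,hold); (9,3,hold); (10,2,hold); (11,2,hold)
final:
nodes: 0:s, 2:s, 3:s, 4:q1, 5:q2, 6:dot, 7:dot, 9:dot, 10:dot, 11:dot
edges: (0,4,i); (2,5,i); (4,2,o); (5,0,o); (5,3,o); (6,3,hold); (7,3,hold); (9,3,hold); (10,2,hold); (11,2,hold)


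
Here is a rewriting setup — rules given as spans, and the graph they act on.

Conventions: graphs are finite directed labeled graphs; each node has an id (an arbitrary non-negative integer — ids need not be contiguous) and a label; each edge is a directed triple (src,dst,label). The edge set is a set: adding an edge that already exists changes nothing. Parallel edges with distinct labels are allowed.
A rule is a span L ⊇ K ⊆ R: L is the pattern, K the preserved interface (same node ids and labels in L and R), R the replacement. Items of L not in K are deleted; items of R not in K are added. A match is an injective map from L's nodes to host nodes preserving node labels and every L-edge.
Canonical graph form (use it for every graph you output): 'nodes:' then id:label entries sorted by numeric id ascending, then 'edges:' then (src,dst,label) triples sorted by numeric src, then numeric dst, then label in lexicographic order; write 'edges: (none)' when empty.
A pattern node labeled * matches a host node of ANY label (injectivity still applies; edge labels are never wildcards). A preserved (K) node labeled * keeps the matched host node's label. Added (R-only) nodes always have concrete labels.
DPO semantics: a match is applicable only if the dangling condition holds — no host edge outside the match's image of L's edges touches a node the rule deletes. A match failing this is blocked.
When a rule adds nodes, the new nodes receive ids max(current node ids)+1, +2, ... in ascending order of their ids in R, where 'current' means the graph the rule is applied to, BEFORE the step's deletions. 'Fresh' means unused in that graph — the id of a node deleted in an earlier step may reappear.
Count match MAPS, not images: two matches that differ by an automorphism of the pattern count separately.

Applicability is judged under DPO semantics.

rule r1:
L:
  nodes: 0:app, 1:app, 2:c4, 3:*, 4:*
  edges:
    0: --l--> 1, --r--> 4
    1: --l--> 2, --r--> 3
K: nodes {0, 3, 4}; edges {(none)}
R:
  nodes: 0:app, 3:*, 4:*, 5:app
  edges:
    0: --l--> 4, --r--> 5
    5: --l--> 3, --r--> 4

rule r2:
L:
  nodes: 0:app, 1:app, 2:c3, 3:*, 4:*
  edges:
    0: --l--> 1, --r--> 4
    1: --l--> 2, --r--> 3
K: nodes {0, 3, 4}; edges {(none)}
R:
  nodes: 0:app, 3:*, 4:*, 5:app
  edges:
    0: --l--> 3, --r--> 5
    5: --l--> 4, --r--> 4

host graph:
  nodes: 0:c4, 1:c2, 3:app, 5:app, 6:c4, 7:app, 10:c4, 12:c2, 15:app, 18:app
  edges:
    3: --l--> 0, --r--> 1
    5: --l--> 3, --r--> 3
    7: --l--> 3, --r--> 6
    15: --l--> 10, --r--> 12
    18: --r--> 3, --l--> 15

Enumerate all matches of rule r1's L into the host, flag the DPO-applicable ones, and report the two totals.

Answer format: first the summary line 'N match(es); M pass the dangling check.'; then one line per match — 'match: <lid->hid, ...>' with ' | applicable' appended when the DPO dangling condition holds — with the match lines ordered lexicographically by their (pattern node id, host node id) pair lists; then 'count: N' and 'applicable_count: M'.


2 match(es); 1 pass the dangling check.
match: 0->7, 1->3, 2->0, 3->1, 4->6
match: 0->18, 1->15, 2->10, 3->12, 4->3 | applicable
count: 2
applicable_count: 1


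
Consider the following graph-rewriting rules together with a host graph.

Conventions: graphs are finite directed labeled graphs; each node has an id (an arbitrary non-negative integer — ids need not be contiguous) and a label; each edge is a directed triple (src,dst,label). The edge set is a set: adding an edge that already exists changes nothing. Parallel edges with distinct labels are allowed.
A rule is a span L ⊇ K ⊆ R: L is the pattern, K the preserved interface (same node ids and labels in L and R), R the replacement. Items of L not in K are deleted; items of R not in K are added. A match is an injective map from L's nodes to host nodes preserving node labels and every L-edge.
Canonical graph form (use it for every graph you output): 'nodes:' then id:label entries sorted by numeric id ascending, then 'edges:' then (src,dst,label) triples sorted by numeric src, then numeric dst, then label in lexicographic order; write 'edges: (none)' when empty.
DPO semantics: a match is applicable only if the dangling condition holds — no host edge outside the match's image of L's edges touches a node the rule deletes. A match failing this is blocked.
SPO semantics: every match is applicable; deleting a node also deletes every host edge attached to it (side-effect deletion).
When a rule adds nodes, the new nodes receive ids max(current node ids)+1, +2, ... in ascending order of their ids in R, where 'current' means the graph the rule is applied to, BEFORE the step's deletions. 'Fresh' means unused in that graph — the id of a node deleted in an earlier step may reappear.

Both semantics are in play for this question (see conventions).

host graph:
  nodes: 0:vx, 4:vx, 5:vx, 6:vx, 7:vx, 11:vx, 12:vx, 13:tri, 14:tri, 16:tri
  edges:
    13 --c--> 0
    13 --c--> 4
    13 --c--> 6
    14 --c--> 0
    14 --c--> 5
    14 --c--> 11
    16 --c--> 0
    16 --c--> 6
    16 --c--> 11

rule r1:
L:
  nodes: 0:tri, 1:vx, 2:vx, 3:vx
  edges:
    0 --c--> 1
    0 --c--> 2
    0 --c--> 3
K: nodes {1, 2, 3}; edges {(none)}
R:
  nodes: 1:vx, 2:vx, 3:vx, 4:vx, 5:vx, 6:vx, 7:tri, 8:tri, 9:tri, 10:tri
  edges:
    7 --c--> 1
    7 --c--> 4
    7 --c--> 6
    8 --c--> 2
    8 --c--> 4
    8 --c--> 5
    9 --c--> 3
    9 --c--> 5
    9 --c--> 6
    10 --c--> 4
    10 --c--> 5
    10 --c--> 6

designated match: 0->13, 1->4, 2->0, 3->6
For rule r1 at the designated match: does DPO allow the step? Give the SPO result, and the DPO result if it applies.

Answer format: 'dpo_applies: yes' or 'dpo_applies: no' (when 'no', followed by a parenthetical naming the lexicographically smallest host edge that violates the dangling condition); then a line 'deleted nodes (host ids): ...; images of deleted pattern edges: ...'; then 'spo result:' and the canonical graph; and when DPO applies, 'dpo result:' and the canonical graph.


dpo_applies: yes
deleted nodes (host ids): 13; images of deleted pattern edges: (13,0,c); (13,4,c); (13,6,c)
spo result:
nodes: 0:vx, 4:vx, 5:vx, 6:vx, 7:vx, 11:vx, 12:vx, 14:tri, 16:tri, 17:vx, 18:vx, 19:vx, 20:tri, 21:tri, 22:tri, 23:tri
edges: (14,0,c); (14,5,c); (14,11,c); (16,0,c); (16,6,c); (16,11,c); (20,4,c); (20,17,c); (20,19,c); (21,0,c); (21,17,c); (21,18,c); (22,6,c); (22,18,c); (22,19,c); (23,17,c); (23,18,c); (23,19,c)
dpo result:
nodes: 0:vx, 4:vx, 5:vx, 6:vx, 7:vx, 11:vx, 12:vx, 14:tri, 16:tri, 17:vx, 18:vx, 19:vx, 20:tri, 21:tri, 22:tri, 23:tri
edges: (14,0,c); (14,5,c); (14,11,c); (16,0,c); (16,6,c); (16,11,c); (20,4,c); (20,17,c); (20,19,c); (21,0,c); (21,17,c); (21,18,c); (22,6,c); (22,18,c); (22,19,c); (23,17,c); (23,18,c); (23,19,c)


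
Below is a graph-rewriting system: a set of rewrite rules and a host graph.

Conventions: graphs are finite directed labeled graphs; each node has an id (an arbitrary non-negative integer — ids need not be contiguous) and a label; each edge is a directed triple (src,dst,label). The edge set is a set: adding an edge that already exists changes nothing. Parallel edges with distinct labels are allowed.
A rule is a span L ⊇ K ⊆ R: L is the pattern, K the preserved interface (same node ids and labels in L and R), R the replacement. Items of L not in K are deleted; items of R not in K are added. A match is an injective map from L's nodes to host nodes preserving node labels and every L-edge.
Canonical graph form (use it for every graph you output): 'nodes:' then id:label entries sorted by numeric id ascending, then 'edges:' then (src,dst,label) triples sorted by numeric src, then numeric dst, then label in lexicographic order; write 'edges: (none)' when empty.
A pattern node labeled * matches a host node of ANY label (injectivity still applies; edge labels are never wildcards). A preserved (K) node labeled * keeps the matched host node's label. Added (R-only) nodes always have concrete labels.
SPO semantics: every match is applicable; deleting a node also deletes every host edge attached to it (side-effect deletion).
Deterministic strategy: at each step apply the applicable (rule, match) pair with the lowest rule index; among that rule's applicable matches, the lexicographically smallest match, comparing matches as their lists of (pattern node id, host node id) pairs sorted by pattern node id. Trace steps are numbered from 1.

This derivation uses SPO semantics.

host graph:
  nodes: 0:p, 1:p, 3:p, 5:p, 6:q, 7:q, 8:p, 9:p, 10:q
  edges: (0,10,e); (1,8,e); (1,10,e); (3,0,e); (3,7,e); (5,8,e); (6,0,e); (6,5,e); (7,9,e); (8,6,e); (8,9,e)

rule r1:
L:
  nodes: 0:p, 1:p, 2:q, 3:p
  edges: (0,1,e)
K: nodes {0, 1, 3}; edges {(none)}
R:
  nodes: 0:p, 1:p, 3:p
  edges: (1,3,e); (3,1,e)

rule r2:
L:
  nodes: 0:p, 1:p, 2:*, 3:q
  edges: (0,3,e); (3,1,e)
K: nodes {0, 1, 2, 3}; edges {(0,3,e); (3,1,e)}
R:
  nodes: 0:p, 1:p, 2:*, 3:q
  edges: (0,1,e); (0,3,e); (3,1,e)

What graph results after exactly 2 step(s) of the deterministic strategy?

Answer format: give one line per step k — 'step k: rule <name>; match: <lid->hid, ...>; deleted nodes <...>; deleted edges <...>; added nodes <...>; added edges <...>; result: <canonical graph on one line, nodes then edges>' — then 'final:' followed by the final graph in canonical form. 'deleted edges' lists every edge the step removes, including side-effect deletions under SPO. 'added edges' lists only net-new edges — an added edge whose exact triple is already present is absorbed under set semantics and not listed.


step 1: rule r1; match: 0->1, 1->8, 2->6, 3->0; deleted nodes 6; deleted edges (1,8,e); (6,0,e); (6,5,e); (8,6,e); added nodes (none); added edges (0,8,e); (8,0,e); result: nodes: 0:p, 1:p, 3:p, 5:p, 7:q, 8:p, 9:p, 10:q edges: (0,8,e); (0,10,e); (1,10,e); (3,0,e); (3,7,e); (5,8,e); (7,9,e); (8,0,e); (8,9,e)
step 2: rule r1; match: 0->0, 1->8, 2->7, 3->1; deleted nodes 7; deleted edges (0,8,e); (3,7,e); (7,9,e); added nodes (none); added edges (1,8,e); (8,1,e); result: nodes: 0:p, 1:p, 3:p, 5:p, 8:p, 9:p, 10:q edges: (0,10,e); (1,8,e); (1,10,e); (3,0,e); (5,8,e); (8,0,e); (8,1,e); (8,9,e)
final:
nodes: 0:p, 1:p, 3:p, 5:p, 8:p, 9:p, 10:q
edges: (0,10,e); (1,8,e); (1,10,e); (3,0,e); (5,8,e); (8,0,e); (8,1,e); (8,9,e)


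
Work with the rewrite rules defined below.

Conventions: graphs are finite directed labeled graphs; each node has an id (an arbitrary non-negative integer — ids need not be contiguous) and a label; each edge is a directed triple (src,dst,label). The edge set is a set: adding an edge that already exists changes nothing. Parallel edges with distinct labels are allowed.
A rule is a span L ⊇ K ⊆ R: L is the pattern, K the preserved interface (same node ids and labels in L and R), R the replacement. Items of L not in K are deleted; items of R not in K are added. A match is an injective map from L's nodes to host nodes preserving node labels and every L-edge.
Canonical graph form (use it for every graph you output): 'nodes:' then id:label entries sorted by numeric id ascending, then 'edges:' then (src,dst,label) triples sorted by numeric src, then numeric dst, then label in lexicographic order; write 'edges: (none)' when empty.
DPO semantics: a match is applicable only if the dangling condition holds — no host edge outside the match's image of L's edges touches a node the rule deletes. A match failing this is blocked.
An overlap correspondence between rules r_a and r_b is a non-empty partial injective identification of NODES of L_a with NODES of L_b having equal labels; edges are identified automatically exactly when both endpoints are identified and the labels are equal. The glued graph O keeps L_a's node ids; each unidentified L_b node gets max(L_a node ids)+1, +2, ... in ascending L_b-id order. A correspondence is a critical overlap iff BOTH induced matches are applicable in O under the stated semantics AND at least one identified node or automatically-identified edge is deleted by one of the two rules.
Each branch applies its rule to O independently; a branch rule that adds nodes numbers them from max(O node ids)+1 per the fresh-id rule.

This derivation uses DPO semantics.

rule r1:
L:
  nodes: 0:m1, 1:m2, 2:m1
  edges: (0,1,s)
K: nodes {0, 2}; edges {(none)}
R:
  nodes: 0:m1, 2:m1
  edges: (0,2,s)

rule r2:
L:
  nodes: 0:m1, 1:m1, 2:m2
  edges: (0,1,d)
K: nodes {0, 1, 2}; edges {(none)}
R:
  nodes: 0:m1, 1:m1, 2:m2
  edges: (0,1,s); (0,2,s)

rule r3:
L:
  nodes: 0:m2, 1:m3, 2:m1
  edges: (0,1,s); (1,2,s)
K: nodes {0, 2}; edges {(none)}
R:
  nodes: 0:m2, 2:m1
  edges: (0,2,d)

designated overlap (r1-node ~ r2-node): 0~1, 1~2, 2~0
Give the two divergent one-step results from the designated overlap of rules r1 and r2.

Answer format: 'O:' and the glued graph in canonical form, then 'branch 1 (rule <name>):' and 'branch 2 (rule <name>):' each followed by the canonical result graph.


O:
nodes: 0:m1, 1:m2, 2:m1
edges: (0,1,s); (2,0,d)
branch 1 (rule r1):
nodes: 0:m1, 2:m1
edges: (0,2,s); (2,0,d)
branch 2 (rule r2):
nodes: 0:m1, 1:m2, 2:m1
edges: (0,1,s); (2,0,s); (2,1,s)


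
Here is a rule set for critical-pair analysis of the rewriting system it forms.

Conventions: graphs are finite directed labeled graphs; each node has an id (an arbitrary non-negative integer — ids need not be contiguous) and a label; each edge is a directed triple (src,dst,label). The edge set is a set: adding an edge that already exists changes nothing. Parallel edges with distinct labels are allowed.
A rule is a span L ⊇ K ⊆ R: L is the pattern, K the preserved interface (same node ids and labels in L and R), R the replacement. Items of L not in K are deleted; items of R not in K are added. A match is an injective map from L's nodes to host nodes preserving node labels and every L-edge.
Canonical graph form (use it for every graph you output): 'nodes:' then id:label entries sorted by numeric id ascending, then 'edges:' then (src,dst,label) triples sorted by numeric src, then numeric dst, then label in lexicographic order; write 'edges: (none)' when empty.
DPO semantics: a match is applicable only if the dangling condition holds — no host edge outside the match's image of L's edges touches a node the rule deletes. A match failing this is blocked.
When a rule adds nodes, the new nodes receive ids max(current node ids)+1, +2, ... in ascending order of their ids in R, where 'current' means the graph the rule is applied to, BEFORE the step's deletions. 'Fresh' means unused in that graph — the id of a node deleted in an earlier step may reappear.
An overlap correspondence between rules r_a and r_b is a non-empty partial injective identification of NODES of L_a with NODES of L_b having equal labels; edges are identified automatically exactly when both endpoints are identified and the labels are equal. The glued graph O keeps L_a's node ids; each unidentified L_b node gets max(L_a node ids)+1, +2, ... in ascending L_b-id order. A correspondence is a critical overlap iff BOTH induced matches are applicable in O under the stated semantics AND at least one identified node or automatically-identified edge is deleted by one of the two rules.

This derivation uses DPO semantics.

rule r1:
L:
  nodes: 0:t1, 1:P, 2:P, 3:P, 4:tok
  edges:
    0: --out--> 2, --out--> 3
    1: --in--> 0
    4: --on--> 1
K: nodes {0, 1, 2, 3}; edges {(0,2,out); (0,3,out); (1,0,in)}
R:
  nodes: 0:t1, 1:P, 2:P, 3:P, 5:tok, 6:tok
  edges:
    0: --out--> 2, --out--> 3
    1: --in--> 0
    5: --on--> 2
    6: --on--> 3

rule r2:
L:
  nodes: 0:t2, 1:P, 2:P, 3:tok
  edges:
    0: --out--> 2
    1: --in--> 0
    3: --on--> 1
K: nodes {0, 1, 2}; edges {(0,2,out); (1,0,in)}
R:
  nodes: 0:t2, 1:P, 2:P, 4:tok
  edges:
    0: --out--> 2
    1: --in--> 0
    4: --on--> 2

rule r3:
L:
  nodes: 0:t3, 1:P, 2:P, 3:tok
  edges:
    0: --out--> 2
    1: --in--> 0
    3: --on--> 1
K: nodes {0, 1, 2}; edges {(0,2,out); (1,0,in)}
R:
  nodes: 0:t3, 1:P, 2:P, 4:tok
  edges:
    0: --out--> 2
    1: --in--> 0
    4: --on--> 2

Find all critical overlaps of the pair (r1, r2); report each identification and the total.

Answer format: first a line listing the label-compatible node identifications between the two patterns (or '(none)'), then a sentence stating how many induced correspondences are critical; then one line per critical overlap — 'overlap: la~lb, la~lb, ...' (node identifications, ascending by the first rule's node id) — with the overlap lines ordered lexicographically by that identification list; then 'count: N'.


label-compatible node identifications between L(r1) and L(r2): 1~1, 1~2, 2~1, 2~2, 3~1, 3~2, 4~3
3 of the induced correspondences are critical overlaps of r1 and r2.
overlap: 1~1, 2~2, 4~3
overlap: 1~1, 3~2, 4~3
overlap: 1~1, 4~3
count: 3


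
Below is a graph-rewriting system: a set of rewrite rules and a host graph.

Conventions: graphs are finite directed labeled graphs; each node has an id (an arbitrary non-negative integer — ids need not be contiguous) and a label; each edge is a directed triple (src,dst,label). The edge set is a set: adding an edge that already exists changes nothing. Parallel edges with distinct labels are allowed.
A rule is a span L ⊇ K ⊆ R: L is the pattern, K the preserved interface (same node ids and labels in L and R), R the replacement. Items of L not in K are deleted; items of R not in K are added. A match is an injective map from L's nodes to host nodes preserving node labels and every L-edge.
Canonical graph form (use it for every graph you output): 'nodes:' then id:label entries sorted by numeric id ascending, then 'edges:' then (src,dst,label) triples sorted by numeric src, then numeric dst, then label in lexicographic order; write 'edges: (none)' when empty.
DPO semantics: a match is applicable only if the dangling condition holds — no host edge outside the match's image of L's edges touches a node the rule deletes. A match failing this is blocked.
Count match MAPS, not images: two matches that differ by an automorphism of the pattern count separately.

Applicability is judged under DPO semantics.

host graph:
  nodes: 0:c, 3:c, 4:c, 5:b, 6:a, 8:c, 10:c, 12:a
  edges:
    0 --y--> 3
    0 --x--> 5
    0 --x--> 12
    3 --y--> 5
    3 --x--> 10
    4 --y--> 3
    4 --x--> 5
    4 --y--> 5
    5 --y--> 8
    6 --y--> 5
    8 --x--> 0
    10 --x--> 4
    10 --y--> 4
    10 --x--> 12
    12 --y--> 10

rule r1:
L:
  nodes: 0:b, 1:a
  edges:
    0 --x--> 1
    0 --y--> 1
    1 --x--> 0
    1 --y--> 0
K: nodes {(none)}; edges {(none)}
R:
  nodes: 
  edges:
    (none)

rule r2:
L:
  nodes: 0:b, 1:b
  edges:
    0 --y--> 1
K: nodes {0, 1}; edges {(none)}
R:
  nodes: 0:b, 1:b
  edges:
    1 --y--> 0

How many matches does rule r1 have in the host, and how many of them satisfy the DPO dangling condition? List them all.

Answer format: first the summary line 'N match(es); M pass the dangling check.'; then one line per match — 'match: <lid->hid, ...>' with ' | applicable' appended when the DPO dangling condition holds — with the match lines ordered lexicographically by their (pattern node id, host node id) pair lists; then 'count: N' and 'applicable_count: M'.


0 match(es); 0 pass the dangling check.
count: 0
applicable_count: 0


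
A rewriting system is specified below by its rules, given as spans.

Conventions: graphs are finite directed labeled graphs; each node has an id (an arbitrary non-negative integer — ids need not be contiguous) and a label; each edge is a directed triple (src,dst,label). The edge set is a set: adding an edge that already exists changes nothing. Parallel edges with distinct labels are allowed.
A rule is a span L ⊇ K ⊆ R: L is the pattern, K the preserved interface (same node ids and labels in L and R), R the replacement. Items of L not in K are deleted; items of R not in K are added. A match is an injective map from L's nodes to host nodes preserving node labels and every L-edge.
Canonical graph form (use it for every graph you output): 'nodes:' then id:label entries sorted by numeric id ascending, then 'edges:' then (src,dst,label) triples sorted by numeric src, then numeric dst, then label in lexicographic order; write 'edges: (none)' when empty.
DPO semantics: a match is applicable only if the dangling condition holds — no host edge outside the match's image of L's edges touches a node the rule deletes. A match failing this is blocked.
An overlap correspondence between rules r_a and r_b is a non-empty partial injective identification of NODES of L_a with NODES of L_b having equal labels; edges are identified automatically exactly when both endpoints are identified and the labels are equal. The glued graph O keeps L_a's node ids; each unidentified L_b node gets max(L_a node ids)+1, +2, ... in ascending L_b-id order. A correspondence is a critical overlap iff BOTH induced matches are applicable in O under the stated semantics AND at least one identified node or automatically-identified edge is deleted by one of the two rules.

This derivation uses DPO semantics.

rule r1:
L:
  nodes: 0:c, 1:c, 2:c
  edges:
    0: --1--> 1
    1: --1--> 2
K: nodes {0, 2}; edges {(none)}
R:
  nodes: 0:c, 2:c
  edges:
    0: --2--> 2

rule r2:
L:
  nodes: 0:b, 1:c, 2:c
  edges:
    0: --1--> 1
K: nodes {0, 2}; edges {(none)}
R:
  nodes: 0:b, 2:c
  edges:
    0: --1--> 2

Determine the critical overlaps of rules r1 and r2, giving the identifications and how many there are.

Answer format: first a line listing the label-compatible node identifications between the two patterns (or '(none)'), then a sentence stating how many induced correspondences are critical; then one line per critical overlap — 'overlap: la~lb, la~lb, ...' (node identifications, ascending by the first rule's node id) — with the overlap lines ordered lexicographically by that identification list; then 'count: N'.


label-compatible node identifications between L(r1) and L(r2): 0~1, 0~2, 1~1, 1~2, 2~1, 2~2
1 of the induced correspondences is a critical overlap of r1 and r2.
overlap: 1~2
count: 1


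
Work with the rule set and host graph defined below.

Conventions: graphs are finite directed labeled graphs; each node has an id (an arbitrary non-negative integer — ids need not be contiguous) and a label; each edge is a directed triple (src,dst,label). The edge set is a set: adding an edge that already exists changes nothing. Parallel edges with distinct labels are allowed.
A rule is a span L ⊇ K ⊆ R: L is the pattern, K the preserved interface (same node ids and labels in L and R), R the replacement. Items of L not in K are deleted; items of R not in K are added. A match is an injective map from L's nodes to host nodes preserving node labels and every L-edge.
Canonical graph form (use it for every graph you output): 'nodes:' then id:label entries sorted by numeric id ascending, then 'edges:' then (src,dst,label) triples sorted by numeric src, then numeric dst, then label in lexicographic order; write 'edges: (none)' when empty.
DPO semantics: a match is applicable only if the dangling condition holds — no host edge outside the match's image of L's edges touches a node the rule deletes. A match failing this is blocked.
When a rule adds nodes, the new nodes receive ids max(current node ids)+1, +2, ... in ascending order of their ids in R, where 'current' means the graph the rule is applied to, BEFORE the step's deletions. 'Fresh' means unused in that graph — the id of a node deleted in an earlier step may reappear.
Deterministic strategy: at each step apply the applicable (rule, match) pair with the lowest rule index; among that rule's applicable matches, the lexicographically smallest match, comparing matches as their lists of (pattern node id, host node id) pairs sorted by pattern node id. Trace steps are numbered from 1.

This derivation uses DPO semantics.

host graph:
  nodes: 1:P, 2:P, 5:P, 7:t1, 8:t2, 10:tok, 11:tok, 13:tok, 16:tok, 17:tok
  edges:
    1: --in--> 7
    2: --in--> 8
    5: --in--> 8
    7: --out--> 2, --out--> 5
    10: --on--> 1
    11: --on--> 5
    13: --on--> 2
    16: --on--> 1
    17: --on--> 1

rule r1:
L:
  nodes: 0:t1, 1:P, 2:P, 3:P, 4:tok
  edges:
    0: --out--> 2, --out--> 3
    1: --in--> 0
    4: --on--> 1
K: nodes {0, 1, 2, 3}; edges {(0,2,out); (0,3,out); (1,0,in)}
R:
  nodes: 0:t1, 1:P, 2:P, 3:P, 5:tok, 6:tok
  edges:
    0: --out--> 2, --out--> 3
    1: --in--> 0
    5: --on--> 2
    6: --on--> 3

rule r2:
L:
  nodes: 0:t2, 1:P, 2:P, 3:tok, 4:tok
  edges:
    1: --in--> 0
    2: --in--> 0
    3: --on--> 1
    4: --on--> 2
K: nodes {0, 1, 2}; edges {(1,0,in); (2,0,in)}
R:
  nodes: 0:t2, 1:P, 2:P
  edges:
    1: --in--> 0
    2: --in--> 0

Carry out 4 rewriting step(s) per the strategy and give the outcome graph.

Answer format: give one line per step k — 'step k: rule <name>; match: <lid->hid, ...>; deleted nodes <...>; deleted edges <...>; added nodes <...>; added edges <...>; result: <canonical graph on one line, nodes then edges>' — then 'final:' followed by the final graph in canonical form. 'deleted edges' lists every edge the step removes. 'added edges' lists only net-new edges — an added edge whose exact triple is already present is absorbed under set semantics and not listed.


step 1: rule r1; match: 0->7, 1->1, 2->2, 3->5, 4->10; deleted nodes 10; deleted edges (10,1,on); added nodes 18, 19; added edges (18,2,on); (19,5,on); result: nodes: 1:P, 2:P, 5:P, 7:t1, 8:t2, 11:tok, 13:tok, 16:tok, 17:tok, 18:tok, 19:tok edges: (1,7,in); (2,8,in); (5,8,in); (7,2,out); (7,5,out); (11,5,on); (13,2,on); (16,1,on); (17,1,on); (18,2,on); (19,5,on)
step 2: rule r1; match: 0->7, 1->1, 2->2, 3->5, 4->16; deleted nodes 16; deleted edges (16,1,on); added nodes 20, 21; added edges (20,2,on); (21,5,on); result: nodes: 1:P, 2:P, 5:P, 7:t1, 8:t2, 11:tok, 13:tok, 17:tok, 18:tok, 19:tok, 20:tok, 21:tok edges: (1,7,in); (2,8,in); (5,8,in); (7,2,out); (7,5,out); (11,5,on); (13,2,on); (17,1,on); (18,2,on); (19,5,on); (20,2,on); (21,5,on)
step 3: rule r1; match: 0->7, 1->1, 2->2, 3->5, 4->17; deleted nodes 17; deleted edges (17,1,on); added nodes 22, 23; added edges (22,2,on); (23,5,on); result: nodes: 1:P, 2:P, 5:P, 7:t1, 8:t2, 11:tok, 13:tok, 18:tok, 19:tok, 20:tok, 21:tok, 22:tok, 23:tok edges: (1,7,in); (2,8,in); (5,8,in); (7,2,out); (7,5,out); (11,5,on); (13,2,on); (18,2,on); (19,5,on); (20,2,on); (21,5,on); (22,2,on); (23,5,on)
step 4: rule r2; match: 0->8, 1->2, 2->5, 3->13, 4->11; deleted nodes 11, 13; deleted edges (11,5,on); (13,2,on); added nodes (none); added edges (none); result: nodes: 1:P, 2:P, 5:P, 7:t1, 8:t2, 18:tok, 19:tok, 20:tok, 21:tok, 22:tok, 23:tok edges: (1,7,in); (2,8,in); (5,8,in); (7,2,out); (7,5,out); (18,2,on); (19,5,on); (20,2,on); (21,5,on); (22,2,on); (23,5,on)
final:
nodes: 1:P, 2:P, 5:P, 7:t1, 8:t2, 18:tok, 19:tok, 20:tok, 21:tok, 22:tok, 23:tok
edges: (1,7,in); (2,8,in); (5,8,in); (7,2,out); (7,5,out); (18,2,on); (19,5,on); (20,2,on); (21,5,on); (22,2,on); (23,5,on)
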